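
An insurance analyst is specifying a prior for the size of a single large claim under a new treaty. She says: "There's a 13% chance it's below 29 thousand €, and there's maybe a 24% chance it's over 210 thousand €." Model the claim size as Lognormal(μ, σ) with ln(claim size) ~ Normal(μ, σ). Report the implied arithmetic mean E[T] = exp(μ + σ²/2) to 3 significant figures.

E[T] ≈ 175 thousand €

If T ~ Lognormal(μ,σ) then ln T ~ Normal(μ,σ), so the p-quantile of ln T is μ + z_p·σ.
ln(29) = 3.367 and ln(210) = 5.347; z_{0.13} = -1.126, z_{0.76} = 0.7063.
σ = (5.347 − 3.367)/(0.7063 − (-1.126)) = 1.080.
μ = 3.367 − (-1.126)·1.080 = 4.584.
E[T] = exp(μ + σ²/2) = exp(4.584 + 0.5835) = 175 thousand €.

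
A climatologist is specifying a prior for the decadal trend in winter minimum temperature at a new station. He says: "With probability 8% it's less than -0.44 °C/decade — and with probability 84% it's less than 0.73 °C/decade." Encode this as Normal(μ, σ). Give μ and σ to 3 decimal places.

The p-quantile of Normal(μ,σ) is μ + z_p·σ, with z_{0.08} = -1.405 and z_{0.84} = 0.9945.
Eliminate σ: μ = (z₂·x₁ − z₁·x₂)/(z₂ − z₁) = (0.9945·-0.44 − (-1.405)·0.73)/2.4 = 0.245.
Then σ = (x₂ − x₁)/(z₂ − z₁) = (0.73 − -0.44)/2.4 = 0.488.

μ = 0.245, σ = 0.488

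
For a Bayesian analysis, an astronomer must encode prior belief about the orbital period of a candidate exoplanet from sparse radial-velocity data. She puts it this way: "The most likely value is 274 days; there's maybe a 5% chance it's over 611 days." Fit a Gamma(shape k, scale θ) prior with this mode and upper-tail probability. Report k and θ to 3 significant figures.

k ≈ 5.27, θ ≈ 64.1

Gamma(k,θ) with k>1 has mode (k−1)θ, so θ = 274/(k−1).
Need P(X < 611) = 0.95 with θ tied to k this way. Start at k = 2, θ = 274: P(X<611) ≈ 0.653.
Too low — raise k to concentrate. Iterating converges to k ≈ 5.27.
Then θ = 274/(5.27−1) ≈ 64.1.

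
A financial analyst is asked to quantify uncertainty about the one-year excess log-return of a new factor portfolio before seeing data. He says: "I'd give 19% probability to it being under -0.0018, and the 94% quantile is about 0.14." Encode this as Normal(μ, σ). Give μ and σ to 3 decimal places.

The p-quantile of Normal(μ,σ) is μ + z_p·σ, with z_{0.19} = -0.8779 and z_{0.94} = 1.555.
Eliminate σ: μ = (z₂·x₁ − z₁·x₂)/(z₂ − z₁) = (1.555·-0.0018 − (-0.8779)·0.14)/2.433 = 0.049.
Then σ = (x₂ − x₁)/(z₂ − z₁) = (0.14 − -0.0018)/2.433 = 0.058.

μ = 0.049, σ = 0.058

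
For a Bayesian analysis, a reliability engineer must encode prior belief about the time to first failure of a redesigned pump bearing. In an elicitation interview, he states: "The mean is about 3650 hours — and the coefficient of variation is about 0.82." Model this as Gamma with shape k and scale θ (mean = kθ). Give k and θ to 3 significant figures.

k ≈ 1.49, θ ≈ 2450

For Gamma(k, scale θ): mean = kθ, variance = kθ², so CV = 1/√k.
CV = 0.82, hence k = 1/CV² = 1.49.
Then θ = mean/k = 3650/1.49 = 2450.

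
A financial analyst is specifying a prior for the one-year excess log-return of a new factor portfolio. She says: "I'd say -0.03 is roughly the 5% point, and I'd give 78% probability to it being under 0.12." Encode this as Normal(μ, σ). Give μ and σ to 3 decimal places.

μ = 0.072, σ = 0.062

For Normal(μ,σ), the p-quantile is μ + z_p·σ. Here z_{0.05} = -1.645, z_{0.78} = 0.7722.
So -0.03 = μ − 1.645σ and 0.12 = μ + 0.7722σ.
Subtracting: σ = (0.12 − -0.03)/(0.7722 − (-1.645)) = 0.062.
Then μ = -0.03 − (-1.645)·0.062 = 0.072.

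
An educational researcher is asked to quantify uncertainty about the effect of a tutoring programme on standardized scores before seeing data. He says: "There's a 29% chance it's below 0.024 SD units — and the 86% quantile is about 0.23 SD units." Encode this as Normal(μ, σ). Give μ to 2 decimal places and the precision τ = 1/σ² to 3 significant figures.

μ = 0.09, τ = 62.9

The p-quantile of Normal(μ,σ) is μ + z_p·σ, with z_{0.29} = -0.5534 and z_{0.86} = 1.08.
Eliminate σ: μ = (z₂·x₁ − z₁·x₂)/(z₂ − z₁) = (1.08·0.024 − (-0.5534)·0.23)/1.634 = 0.09.
Then σ = (x₂ − x₁)/(z₂ − z₁) = (0.23 − 0.024)/1.634 = 0.13.
Precision τ = 1/σ² = 1/0.1261² = 62.9.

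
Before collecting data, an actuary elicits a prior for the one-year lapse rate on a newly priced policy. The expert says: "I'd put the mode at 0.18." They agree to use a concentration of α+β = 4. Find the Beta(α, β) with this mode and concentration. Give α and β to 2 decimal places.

For α,β > 1 the Beta mode is (α−1)/(α+β−2). With α+β = 4, the mode is (α−1)/2.
Set (α−1)/2 = 0.18 → α = 1 + 0.18·2 = 1.36.
β = 4 − α = 2.64.

α = 1.36, β = 2.64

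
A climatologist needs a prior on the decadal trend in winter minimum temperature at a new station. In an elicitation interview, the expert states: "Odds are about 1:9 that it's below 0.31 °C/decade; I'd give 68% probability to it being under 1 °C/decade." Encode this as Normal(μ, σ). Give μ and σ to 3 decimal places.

For Normal(μ,σ), the p-quantile is μ + z_p·σ. Here z_{0.1} = -1.282, z_{0.68} = 0.4677.
So 0.31 = μ − 1.282σ and 1 = μ + 0.4677σ.
Subtracting: σ = (1 − 0.31)/(0.4677 − (-1.282)) = 0.394.
Then μ = 0.31 − (-1.282)·0.394 = 0.816.

μ = 0.816, σ = 0.394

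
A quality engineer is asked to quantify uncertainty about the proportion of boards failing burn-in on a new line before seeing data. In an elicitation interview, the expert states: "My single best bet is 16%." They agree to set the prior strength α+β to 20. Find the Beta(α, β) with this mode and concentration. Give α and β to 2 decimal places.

For α,β > 1 the Beta mode is (α−1)/(α+β−2). With α+β = 20, the mode is (α−1)/18.
Set (α−1)/18 = 0.16 → α = 1 + 0.16·18 = 3.88.
β = 20 − α = 16.12.

α = 3.88, β = 16.12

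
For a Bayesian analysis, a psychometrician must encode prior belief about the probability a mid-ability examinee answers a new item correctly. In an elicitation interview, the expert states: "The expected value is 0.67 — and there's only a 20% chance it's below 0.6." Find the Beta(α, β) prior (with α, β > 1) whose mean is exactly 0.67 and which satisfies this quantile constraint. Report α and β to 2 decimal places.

With mean 0.67 fixed, write α = 0.67s, β = 0.33s where s = α+β.
Need P(θ < 0.6) = 0.2 under Beta(0.67s, 0.33s). Normal approximation: (q−m)/√(m(1−m)/s) ≈ z_{0.2} = -0.842, so s ≈ 0.67·0.33·(-0.842)²/(0.6−0.67)² = 32.0.
At s = 32.0: P(θ<0.6) ≈ 0.197. Adjusting to match 0.2 gives s ≈ 31.00.
So α = 0.67·31.00 ≈ 20.77, β = 0.33·31.00 ≈ 10.23.

α ≈ 20.77, β ≈ 10.23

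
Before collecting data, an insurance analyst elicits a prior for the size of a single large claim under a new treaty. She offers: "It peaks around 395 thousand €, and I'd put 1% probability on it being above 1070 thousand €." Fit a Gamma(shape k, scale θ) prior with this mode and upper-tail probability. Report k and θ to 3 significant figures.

k ≈ 5.64, θ ≈ 85.1

Gamma(k,θ) with k>1 has mode (k−1)θ, so θ = 395/(k−1).
Need P(X < 1070) = 0.99 with θ tied to k this way. Start at k = 2, θ = 395: P(X<1070) ≈ 0.753.
Too low — raise k to concentrate. Iterating converges to k ≈ 5.64.
Then θ = 395/(5.64−1) ≈ 85.1.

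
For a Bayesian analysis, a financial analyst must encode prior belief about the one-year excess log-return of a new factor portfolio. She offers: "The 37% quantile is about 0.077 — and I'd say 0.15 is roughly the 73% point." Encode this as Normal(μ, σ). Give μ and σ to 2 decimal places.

The p-quantile of Normal(μ,σ) is μ + z_p·σ, with z_{0.37} = -0.3319 and z_{0.73} = 0.6128.
Eliminate σ: μ = (z₂·x₁ − z₁·x₂)/(z₂ − z₁) = (0.6128·0.077 − (-0.3319)·0.15)/0.9447 = 0.10.
Then σ = (x₂ − x₁)/(z₂ − z₁) = (0.15 − 0.077)/0.9447 = 0.08.

μ = 0.10, σ = 0.08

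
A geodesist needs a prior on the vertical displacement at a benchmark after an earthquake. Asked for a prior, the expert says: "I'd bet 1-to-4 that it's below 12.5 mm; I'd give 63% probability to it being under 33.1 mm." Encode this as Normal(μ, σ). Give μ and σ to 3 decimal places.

For Normal(μ,σ), the p-quantile is μ + z_p·σ. Here z_{0.2} = -0.8416, z_{0.63} = 0.3319.
So 12.5 = μ − 0.8416σ and 33.1 = μ + 0.3319σ.
Subtracting: σ = (33.1 − 12.5)/(0.3319 − (-0.8416)) = 17.555.
Then μ = 12.5 − (-0.8416)·17.555 = 27.274.

μ = 27.274, σ = 17.555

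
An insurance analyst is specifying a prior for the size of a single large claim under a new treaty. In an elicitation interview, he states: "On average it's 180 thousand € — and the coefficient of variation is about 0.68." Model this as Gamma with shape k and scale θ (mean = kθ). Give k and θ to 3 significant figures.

k ≈ 2.16, θ ≈ 83.2

For Gamma(k, scale θ): mean = kθ, variance = kθ², so CV = 1/√k.
CV = 0.68, hence k = 1/CV² = 2.16.
Then θ = mean/k = 180/2.16 = 83.2.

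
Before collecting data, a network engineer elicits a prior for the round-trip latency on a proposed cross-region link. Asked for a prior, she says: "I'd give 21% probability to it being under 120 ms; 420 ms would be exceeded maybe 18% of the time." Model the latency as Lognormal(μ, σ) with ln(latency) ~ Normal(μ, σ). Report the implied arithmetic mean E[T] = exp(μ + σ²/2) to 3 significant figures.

If T ~ Lognormal(μ,σ) then ln T ~ Normal(μ,σ), so the p-quantile of ln T is μ + z_p·σ.
ln(120) = 4.787 and ln(420) = 6.04; z_{0.21} = -0.8064, z_{0.82} = 0.9154.
σ = (6.04 − 4.787)/(0.9154 − (-0.8064)) = 0.728.
μ = 4.787 − (-0.8064)·0.728 = 5.374.
E[T] = exp(μ + σ²/2) = exp(5.374 + 0.2647) = 281 ms.

E[T] ≈ 281 ms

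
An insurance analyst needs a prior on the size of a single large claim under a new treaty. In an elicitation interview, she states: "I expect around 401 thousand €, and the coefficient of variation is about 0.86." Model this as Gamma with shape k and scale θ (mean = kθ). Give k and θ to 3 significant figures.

k ≈ 1.35, θ ≈ 297

For Gamma(k, scale θ): mean = kθ, variance = kθ², so CV = 1/√k.
CV = 0.86, hence k = 1/CV² = 1.35.
Then θ = mean/k = 401/1.35 = 297.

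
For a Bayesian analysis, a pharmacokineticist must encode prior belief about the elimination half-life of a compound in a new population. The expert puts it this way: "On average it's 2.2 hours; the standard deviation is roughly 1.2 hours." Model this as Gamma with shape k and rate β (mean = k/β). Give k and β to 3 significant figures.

k ≈ 3.36, β ≈ 1.53

For Gamma(k, rate β): mean = k/β, variance = k/β², so CV = 1/√k.
CV = SD/mean = 1.2/2.2 = 0.5455, hence k = 1/CV² = 3.36.
Then β = k/mean = 3.36/2.2 = 1.53.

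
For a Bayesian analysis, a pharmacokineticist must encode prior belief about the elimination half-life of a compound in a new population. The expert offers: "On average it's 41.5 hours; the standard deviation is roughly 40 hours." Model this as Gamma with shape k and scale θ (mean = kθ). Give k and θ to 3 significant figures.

k ≈ 1.08, θ ≈ 38.6

For Gamma(k, scale θ): mean = kθ, variance = kθ², so CV = 1/√k.
CV = SD/mean = 40/41.5 = 0.9639, hence k = 1/CV² = 1.08.
Then θ = mean/k = 41.5/1.08 = 38.6.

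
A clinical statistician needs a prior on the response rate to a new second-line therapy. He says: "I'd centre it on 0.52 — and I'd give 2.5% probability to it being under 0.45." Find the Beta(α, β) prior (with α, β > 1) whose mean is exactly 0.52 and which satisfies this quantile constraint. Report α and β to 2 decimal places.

With mean 0.52 fixed, write α = 0.52s, β = 0.48s where s = α+β.
Need P(θ < 0.45) = 0.025 under Beta(0.52s, 0.48s). Normal approximation: (q−m)/√(m(1−m)/s) ≈ z_{0.025} = -1.96, so s ≈ 0.52·0.48·(-1.96)²/(0.45−0.52)² = 195.7.
At s = 195.7: P(θ<0.45) ≈ 0.025. Adjusting to match 0.025 gives s ≈ 195.34.
So α = 0.52·195.34 ≈ 101.58, β = 0.48·195.34 ≈ 93.76.

α ≈ 101.58, β ≈ 93.76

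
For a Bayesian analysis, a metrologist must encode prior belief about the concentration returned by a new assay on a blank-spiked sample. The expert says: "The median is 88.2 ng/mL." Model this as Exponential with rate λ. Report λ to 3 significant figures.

λ ≈ 0.00786

Exponential median = ln 2 / λ, so λ = ln 2 / 88.2 = 0.00786.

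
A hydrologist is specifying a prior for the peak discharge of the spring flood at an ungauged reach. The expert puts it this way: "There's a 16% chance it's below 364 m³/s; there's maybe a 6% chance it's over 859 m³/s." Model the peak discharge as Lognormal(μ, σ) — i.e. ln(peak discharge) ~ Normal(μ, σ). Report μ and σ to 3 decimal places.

If T ~ Lognormal(μ,σ) then ln T ~ Normal(μ,σ), so the p-quantile of ln T is μ + z_p·σ.
ln(364) = 5.897 and ln(859) = 6.756; z_{0.16} = -0.9945, z_{0.94} = 1.555.
σ = (6.756 − 5.897)/(1.555 − (-0.9945)) = 0.337.
μ = 5.897 − (-0.9945)·0.337 = 6.232.

μ ≈ 6.232, σ ≈ 0.337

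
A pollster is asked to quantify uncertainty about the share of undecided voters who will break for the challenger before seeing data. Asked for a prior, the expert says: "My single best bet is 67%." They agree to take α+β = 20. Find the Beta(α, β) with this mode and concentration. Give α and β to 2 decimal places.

For α,β > 1 the Beta mode is (α−1)/(α+β−2). With α+β = 20, the mode is (α−1)/18.
Set (α−1)/18 = 0.67 → α = 1 + 0.67·18 = 13.06.
β = 20 − α = 6.94.

α = 13.06, β = 6.94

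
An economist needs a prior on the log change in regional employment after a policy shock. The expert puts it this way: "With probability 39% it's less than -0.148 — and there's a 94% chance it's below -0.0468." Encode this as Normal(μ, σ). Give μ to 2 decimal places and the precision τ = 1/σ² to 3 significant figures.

μ = -0.13, τ = 328

The p-quantile of Normal(μ,σ) is μ + z_p·σ, with z_{0.39} = -0.2793 and z_{0.94} = 1.555.
Eliminate σ: μ = (z₂·x₁ − z₁·x₂)/(z₂ − z₁) = (1.555·-0.148 − (-0.2793)·-0.0468)/1.834 = -0.13.
Then σ = (x₂ − x₁)/(z₂ − z₁) = (-0.0468 − -0.148)/1.834 = 0.06.
Precision τ = 1/σ² = 1/0.05518² = 328.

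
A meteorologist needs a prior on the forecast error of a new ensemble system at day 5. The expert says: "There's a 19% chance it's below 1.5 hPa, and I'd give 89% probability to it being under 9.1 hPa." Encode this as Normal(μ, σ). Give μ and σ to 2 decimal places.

μ = 4.67, σ = 3.61

For Normal(μ,σ), the p-quantile is μ + z_p·σ. Here z_{0.19} = -0.8779, z_{0.89} = 1.227.
So 1.5 = μ − 0.8779σ and 9.1 = μ + 1.227σ.
Subtracting: σ = (9.1 − 1.5)/(1.227 − (-0.8779)) = 3.61.
Then μ = 1.5 − (-0.8779)·3.61 = 4.67.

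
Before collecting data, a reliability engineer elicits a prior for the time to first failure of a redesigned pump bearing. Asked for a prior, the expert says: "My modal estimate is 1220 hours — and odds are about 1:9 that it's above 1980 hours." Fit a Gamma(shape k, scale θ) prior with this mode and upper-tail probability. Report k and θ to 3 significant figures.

Gamma(k,θ) with k>1 has mode (k−1)θ, so θ = 1220/(k−1).
Need P(X < 1980) = 0.9 with θ tied to k this way. Start at k = 2, θ = 1220: P(X<1980) ≈ 0.482.
Too low — raise k to concentrate. Iterating converges to k ≈ 9.03.
Then θ = 1220/(9.03−1) ≈ 152.

k ≈ 9.03, θ ≈ 152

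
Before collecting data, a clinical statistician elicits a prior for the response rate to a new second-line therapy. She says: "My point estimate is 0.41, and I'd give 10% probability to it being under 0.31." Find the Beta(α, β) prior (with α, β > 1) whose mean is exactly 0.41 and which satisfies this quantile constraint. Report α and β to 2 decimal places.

α ≈ 15.80, β ≈ 22.74

With mean 0.41 fixed, write α = 0.41s, β = 0.59s where s = α+β.
Need P(θ < 0.31) = 0.1 under Beta(0.41s, 0.59s). Normal approximation: (q−m)/√(m(1−m)/s) ≈ z_{0.1} = -1.28, so s ≈ 0.41·0.59·(-1.28)²/(0.31−0.41)² = 39.7.
At s = 39.7: P(θ<0.31) ≈ 0.096. Adjusting to match 0.1 gives s ≈ 38.54.
So α = 0.41·38.54 ≈ 15.80, β = 0.59·38.54 ≈ 22.74.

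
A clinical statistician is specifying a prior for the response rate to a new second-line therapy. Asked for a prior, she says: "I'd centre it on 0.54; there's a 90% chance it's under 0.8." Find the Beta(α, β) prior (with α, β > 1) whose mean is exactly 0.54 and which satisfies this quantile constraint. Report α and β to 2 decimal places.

With mean 0.54 fixed, write α = 0.54s, β = 0.46s where s = α+β.
Need P(θ < 0.8) = 0.9 under Beta(0.54s, 0.46s). Normal approximation: (q−m)/√(m(1−m)/s) ≈ z_{0.9} = 1.28, so s ≈ 0.54·0.46·(1.28)²/(0.8−0.54)² = 6.0.
At s = 6.0: P(θ<0.8) ≈ 0.913. Adjusting to match 0.9 gives s ≈ 5.44.
So α = 0.54·5.44 ≈ 2.94, β = 0.46·5.44 ≈ 2.50.

α ≈ 2.94, β ≈ 2.50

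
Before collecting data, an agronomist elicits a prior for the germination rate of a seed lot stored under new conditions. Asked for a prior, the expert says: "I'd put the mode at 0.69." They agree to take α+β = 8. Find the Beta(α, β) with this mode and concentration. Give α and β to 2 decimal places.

For α,β > 1 the Beta mode is (α−1)/(α+β−2). With α+β = 8, the mode is (α−1)/6.
Set (α−1)/6 = 0.69 → α = 1 + 0.69·6 = 5.14.
β = 8 − α = 2.86.

α = 5.14, β = 2.86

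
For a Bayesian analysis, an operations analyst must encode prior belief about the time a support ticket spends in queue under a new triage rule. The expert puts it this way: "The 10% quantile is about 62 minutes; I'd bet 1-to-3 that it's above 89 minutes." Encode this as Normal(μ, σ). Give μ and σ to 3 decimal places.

μ = 79.690, σ = 13.803

The p-quantile of Normal(μ,σ) is μ + z_p·σ, with z_{0.1} = -1.282 and z_{0.75} = 0.6745.
Eliminate σ: μ = (z₂·x₁ − z₁·x₂)/(z₂ − z₁) = (0.6745·62 − (-1.282)·89)/1.956 = 79.690.
Then σ = (x₂ − x₁)/(z₂ − z₁) = (89 − 62)/1.956 = 13.803.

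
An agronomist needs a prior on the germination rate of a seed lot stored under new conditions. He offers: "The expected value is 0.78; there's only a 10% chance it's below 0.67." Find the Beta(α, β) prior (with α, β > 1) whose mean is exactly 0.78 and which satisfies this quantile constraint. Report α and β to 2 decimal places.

With mean 0.78 fixed, write α = 0.78s, β = 0.22s where s = α+β.
Need P(θ < 0.67) = 0.1 under Beta(0.78s, 0.22s). Normal approximation: (q−m)/√(m(1−m)/s) ≈ z_{0.1} = -1.28, so s ≈ 0.78·0.22·(-1.28)²/(0.67−0.78)² = 23.3.
At s = 23.3: P(θ<0.67) ≈ 0.106. Adjusting to match 0.1 gives s ≈ 24.72.
So α = 0.78·24.72 ≈ 19.28, β = 0.22·24.72 ≈ 5.44.

α ≈ 19.28, β ≈ 5.44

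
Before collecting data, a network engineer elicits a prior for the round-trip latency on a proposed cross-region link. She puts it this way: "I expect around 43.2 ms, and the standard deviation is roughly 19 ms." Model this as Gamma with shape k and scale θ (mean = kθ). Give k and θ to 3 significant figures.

For Gamma(k, scale θ): mean = kθ, variance = kθ², so CV = 1/√k.
CV = SD/mean = 19/43.2 = 0.4398, hence k = 1/CV² = 5.17.
Then θ = mean/k = 43.2/5.17 = 8.36.

k ≈ 5.17, θ ≈ 8.36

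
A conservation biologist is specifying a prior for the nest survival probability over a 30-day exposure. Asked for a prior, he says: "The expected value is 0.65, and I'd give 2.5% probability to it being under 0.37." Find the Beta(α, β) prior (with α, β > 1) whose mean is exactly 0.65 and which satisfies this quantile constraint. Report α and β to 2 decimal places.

α ≈ 7.62, β ≈ 4.10

With mean 0.65 fixed, write α = 0.65s, β = 0.35s where s = α+β.
Need P(θ < 0.37) = 0.025 under Beta(0.65s, 0.35s). Normal approximation: (q−m)/√(m(1−m)/s) ≈ z_{0.025} = -1.96, so s ≈ 0.65·0.35·(-1.96)²/(0.37−0.65)² = 11.1.
At s = 11.1: P(θ<0.37) ≈ 0.028. Adjusting to match 0.025 gives s ≈ 11.73.
So α = 0.65·11.73 ≈ 7.62, β = 0.35·11.73 ≈ 4.10.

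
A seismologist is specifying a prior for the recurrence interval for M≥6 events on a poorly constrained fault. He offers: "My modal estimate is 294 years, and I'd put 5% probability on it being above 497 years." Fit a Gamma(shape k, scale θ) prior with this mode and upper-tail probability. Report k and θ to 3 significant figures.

k ≈ 11.1, θ ≈ 29

Gamma(k,θ) with k>1 has mode (k−1)θ, so θ = 294/(k−1).
Need P(X < 497) = 0.95 with θ tied to k this way. Start at k = 2, θ = 294: P(X<497) ≈ 0.504.
Too low — raise k to concentrate. Iterating converges to k ≈ 11.1.
Then θ = 294/(11.1−1) ≈ 29.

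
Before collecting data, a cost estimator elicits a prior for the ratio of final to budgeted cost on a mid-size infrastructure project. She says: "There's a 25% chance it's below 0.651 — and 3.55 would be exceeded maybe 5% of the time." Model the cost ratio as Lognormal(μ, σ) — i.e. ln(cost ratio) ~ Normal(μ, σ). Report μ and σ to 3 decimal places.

If T ~ Lognormal(μ,σ) then ln T ~ Normal(μ,σ), so the p-quantile of ln T is μ + z_p·σ.
ln(0.651) = -0.4292 and ln(3.55) = 1.267; z_{0.25} = -0.6745, z_{0.95} = 1.645.
σ = (1.267 − -0.4292)/(1.645 − (-0.6745)) = 0.731.
μ = -0.4292 − (-0.6745)·0.731 = 0.064.

μ ≈ 0.064, σ ≈ 0.731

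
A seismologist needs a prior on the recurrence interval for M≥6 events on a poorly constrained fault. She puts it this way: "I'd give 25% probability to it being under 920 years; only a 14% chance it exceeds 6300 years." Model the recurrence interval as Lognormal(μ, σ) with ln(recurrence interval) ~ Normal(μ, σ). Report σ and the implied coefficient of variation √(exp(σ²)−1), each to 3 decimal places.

σ ≈ 1.096, CV ≈ 1.525

If T ~ Lognormal(μ,σ) then ln T ~ Normal(μ,σ), so the p-quantile of ln T is μ + z_p·σ.
ln(920) = 6.824 and ln(6300) = 8.748; z_{0.25} = -0.6745, z_{0.86} = 1.08.
σ = (8.748 − 6.824)/(1.08 − (-0.6745)) = 1.096.
μ = 6.824 − (-0.6745)·1.096 = 7.564.
CV = √(exp(σ²)−1) = √(exp(1.2020)−1) = 1.525.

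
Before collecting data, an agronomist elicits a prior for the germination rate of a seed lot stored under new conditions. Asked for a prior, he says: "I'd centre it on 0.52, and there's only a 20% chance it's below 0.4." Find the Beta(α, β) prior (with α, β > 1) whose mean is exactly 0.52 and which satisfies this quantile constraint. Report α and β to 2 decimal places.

α ≈ 6.42, β ≈ 5.93

With mean 0.52 fixed, write α = 0.52s, β = 0.48s where s = α+β.
Need P(θ < 0.4) = 0.2 under Beta(0.52s, 0.48s). Normal approximation: (q−m)/√(m(1−m)/s) ≈ z_{0.2} = -0.842, so s ≈ 0.52·0.48·(-0.842)²/(0.4−0.52)² = 12.3.
At s = 12.3: P(θ<0.4) ≈ 0.201. Adjusting to match 0.2 gives s ≈ 12.35.
So α = 0.52·12.35 ≈ 6.42, β = 0.48·12.35 ≈ 5.93.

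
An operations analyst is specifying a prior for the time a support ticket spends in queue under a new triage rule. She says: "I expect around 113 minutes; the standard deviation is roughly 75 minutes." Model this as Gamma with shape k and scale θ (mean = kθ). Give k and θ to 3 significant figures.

For Gamma(k, scale θ): mean = kθ, variance = kθ², so CV = 1/√k.
CV = SD/mean = 75/113 = 0.6637, hence k = 1/CV² = 2.27.
Then θ = mean/k = 113/2.27 = 49.8.

k ≈ 2.27, θ ≈ 49.8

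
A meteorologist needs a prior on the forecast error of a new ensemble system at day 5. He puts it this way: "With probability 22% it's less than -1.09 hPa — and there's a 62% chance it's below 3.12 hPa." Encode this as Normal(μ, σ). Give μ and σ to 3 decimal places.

μ = 1.927, σ = 3.907

For Normal(μ,σ), the p-quantile is μ + z_p·σ. Here z_{0.22} = -0.7722, z_{0.62} = 0.3055.
So -1.09 = μ − 0.7722σ and 3.12 = μ + 0.3055σ.
Subtracting: σ = (3.12 − -1.09)/(0.3055 − (-0.7722)) = 3.907.
Then μ = -1.09 − (-0.7722)·3.907 = 1.927.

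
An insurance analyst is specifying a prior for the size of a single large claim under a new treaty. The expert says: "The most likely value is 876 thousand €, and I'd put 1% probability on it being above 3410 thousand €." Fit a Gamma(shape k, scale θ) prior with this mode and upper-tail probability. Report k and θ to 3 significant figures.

Gamma(k,θ) with k>1 has mode (k−1)θ, so θ = 876/(k−1).
Need P(X < 3410) = 0.99 with θ tied to k this way. Start at k = 2, θ = 876: P(X<3410) ≈ 0.900.
Too low — raise k to concentrate. Iterating converges to k ≈ 3.28.
Then θ = 876/(3.28−1) ≈ 384.

k ≈ 3.28, θ ≈ 384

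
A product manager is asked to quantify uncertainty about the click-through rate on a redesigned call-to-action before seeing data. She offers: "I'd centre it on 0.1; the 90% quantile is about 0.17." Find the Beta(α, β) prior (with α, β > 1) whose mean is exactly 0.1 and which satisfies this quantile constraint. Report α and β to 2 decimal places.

With mean 0.1 fixed, write α = 0.1s, β = 0.9s where s = α+β.
Need P(θ < 0.17) = 0.9 under Beta(0.1s, 0.9s). Normal approximation: (q−m)/√(m(1−m)/s) ≈ z_{0.9} = 1.28, so s ≈ 0.1·0.9·(1.28)²/(0.17−0.1)² = 30.2.
At s = 30.2: P(θ<0.17) ≈ 0.893. Adjusting to match 0.9 gives s ≈ 32.84.
So α = 0.1·32.84 ≈ 3.28, β = 0.9·32.84 ≈ 29.55.

α ≈ 3.28, β ≈ 29.55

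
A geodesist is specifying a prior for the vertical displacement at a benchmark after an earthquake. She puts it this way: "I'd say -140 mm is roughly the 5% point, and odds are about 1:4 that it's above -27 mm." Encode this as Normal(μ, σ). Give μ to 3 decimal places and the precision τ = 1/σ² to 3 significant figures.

The p-quantile of Normal(μ,σ) is μ + z_p·σ, with z_{0.05} = -1.645 and z_{0.8} = 0.8416.
Eliminate σ: μ = (z₂·x₁ − z₁·x₂)/(z₂ − z₁) = (0.8416·-140 − (-1.645)·-27)/2.486 = -65.248.
Then σ = (x₂ − x₁)/(z₂ − z₁) = (-27 − -140)/2.486 = 45.446.
Precision τ = 1/σ² = 1/45.45² = 0.000484.

μ = -65.248, τ = 0.000484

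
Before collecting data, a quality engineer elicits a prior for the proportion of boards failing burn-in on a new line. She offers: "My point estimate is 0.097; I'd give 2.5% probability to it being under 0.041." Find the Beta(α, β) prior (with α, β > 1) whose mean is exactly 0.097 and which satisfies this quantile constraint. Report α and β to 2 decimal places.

With mean 0.097 fixed, write α = 0.097s, β = 0.903s where s = α+β.
Need P(θ < 0.041) = 0.025 under Beta(0.097s, 0.903s). Normal approximation: (q−m)/√(m(1−m)/s) ≈ z_{0.025} = -1.96, so s ≈ 0.097·0.903·(-1.96)²/(0.041−0.097)² = 107.3.
At s = 107.3: P(θ<0.041) ≈ 0.008. Adjusting to match 0.025 gives s ≈ 73.94.
So α = 0.097·73.94 ≈ 7.17, β = 0.903·73.94 ≈ 66.77.

α ≈ 7.17, β ≈ 66.77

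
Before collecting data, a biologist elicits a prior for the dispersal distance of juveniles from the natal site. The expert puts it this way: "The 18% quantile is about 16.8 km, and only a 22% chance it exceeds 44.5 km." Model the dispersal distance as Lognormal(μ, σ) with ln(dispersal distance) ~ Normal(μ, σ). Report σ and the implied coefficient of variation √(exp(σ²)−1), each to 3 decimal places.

If T ~ Lognormal(μ,σ) then ln T ~ Normal(μ,σ), so the p-quantile of ln T is μ + z_p·σ.
ln(16.8) = 2.821 and ln(44.5) = 3.795; z_{0.18} = -0.9154, z_{0.78} = 0.7722.
σ = (3.795 − 2.821)/(0.7722 − (-0.9154)) = 0.577.
μ = 2.821 − (-0.9154)·0.577 = 3.350.
CV = √(exp(σ²)−1) = √(exp(0.3332)−1) = 0.629.

σ ≈ 0.577, CV ≈ 0.629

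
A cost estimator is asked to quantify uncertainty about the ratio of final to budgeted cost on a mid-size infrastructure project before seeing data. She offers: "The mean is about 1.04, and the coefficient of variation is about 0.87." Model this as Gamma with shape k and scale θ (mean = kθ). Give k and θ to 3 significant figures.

For Gamma(k, scale θ): mean = kθ, variance = kθ², so CV = 1/√k.
CV = 0.87, hence k = 1/CV² = 1.32.
Then θ = mean/k = 1.04/1.32 = 0.787.

k ≈ 1.32, θ ≈ 0.787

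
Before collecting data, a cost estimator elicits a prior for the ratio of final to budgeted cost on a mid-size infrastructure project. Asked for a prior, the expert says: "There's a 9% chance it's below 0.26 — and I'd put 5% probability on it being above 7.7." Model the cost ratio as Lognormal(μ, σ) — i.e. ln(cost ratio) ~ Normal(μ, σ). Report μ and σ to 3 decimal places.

If T ~ Lognormal(μ,σ) then ln T ~ Normal(μ,σ), so the p-quantile of ln T is μ + z_p·σ.
ln(0.26) = -1.347 and ln(7.7) = 2.041; z_{0.09} = -1.341, z_{0.95} = 1.645.
σ = (2.041 − -1.347)/(1.645 − (-1.341)) = 1.135.
μ = -1.347 − (-1.341)·1.135 = 0.175.

μ ≈ 0.175, σ ≈ 1.135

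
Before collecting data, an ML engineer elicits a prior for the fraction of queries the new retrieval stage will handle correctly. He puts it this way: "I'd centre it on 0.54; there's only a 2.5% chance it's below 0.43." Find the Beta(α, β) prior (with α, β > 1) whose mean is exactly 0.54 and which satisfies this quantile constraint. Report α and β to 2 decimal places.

α ≈ 42.56, β ≈ 36.25

With mean 0.54 fixed, write α = 0.54s, β = 0.46s where s = α+β.
Need P(θ < 0.43) = 0.025 under Beta(0.54s, 0.46s). Normal approximation: (q−m)/√(m(1−m)/s) ≈ z_{0.025} = -1.96, so s ≈ 0.54·0.46·(-1.96)²/(0.43−0.54)² = 78.9.
At s = 78.9: P(θ<0.43) ≈ 0.025. Adjusting to match 0.025 gives s ≈ 78.81.
So α = 0.54·78.81 ≈ 42.56, β = 0.46·78.81 ≈ 36.25.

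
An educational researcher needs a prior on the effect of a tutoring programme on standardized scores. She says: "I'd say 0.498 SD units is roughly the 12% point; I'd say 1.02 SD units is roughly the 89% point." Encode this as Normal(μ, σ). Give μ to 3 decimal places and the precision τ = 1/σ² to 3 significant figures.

μ = 0.753, τ = 21.2

The p-quantile of Normal(μ,σ) is μ + z_p·σ, with z_{0.12} = -1.175 and z_{0.89} = 1.227.
Eliminate σ: μ = (z₂·x₁ − z₁·x₂)/(z₂ − z₁) = (1.227·0.498 − (-1.175)·1.02)/2.402 = 0.753.
Then σ = (x₂ − x₁)/(z₂ − z₁) = (1.02 − 0.498)/2.402 = 0.217.
Precision τ = 1/σ² = 1/0.2174² = 21.2.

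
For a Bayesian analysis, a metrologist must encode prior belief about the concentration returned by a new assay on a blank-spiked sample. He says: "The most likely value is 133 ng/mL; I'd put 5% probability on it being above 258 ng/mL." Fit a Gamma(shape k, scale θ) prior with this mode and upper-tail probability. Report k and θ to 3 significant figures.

Gamma(k,θ) with k>1 has mode (k−1)θ, so θ = 133/(k−1).
Need P(X < 258) = 0.95 with θ tied to k this way. Start at k = 2, θ = 133: P(X<258) ≈ 0.577.
Too low — raise k to concentrate. Iterating converges to k ≈ 7.32.
Then θ = 133/(7.32−1) ≈ 21.

k ≈ 7.32, θ ≈ 21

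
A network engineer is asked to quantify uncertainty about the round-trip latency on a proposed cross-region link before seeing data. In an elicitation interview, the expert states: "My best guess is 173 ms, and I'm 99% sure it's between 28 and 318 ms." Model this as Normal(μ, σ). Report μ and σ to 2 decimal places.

A symmetric 99% interval runs μ ± z·σ with z = 2.576.
Half-width = 145, so σ = 145/2.576 = 56.29.
μ is the stated best guess, 173.00.

μ = 173.00, σ = 56.29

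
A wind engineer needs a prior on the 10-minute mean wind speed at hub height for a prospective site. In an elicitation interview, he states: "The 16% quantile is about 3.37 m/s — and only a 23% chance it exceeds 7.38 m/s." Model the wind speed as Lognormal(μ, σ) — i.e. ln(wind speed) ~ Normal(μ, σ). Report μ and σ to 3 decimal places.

μ ≈ 1.665, σ ≈ 0.452

If T ~ Lognormal(μ,σ) then ln T ~ Normal(μ,σ), so the p-quantile of ln T is μ + z_p·σ.
ln(3.37) = 1.215 and ln(7.38) = 1.999; z_{0.16} = -0.9945, z_{0.77} = 0.7388.
σ = (1.999 − 1.215)/(0.7388 − (-0.9945)) = 0.452.
μ = 1.215 − (-0.9945)·0.452 = 1.665.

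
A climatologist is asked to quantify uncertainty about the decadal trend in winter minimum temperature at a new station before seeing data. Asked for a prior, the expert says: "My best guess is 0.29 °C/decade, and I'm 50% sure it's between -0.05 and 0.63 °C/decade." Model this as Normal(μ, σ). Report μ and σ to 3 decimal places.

A symmetric 50% interval runs μ ± z·σ with z = 0.6745.
Half-width = 0.34, so σ = 0.34/0.6745 = 0.504.
μ is the stated best guess, 0.290.

μ = 0.290, σ = 0.504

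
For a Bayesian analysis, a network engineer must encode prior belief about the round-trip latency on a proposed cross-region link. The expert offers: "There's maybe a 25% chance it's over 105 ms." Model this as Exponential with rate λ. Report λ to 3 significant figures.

λ ≈ 0.0132

P(T > 105.0) = e^(−λ·105.0) = 0.25, so λ = −ln(0.25)/105.0 = 0.0132.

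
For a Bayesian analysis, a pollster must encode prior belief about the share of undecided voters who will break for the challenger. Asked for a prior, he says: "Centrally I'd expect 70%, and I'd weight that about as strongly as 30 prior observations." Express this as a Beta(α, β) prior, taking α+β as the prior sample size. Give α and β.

α = 21, β = 9

Under the effective-sample-size interpretation, Beta(α, β) has prior mean α/(α+β) and prior sample size α+β.
So α+β = 30 and α/(α+β) = 0.7, giving α = 0.7·30 = 21 and β = 30 − 21 = 9.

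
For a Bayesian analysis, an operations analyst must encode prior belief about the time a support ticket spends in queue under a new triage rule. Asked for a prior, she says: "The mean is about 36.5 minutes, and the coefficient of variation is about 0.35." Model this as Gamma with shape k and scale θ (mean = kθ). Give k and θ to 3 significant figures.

k ≈ 8.16, θ ≈ 4.47

For Gamma(k, scale θ): mean = kθ, variance = kθ², so CV = 1/√k.
CV = 0.35, hence k = 1/CV² = 8.16.
Then θ = mean/k = 36.5/8.16 = 4.47.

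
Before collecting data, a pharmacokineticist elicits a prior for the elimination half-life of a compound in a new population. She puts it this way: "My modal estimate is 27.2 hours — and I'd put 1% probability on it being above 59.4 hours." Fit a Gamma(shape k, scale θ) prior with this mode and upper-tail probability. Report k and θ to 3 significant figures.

k ≈ 8.91, θ ≈ 3.44

Gamma(k,θ) with k>1 has mode (k−1)θ, so θ = 27.2/(k−1).
Need P(X < 59.4) = 0.99 with θ tied to k this way. Start at k = 2, θ = 27.2: P(X<59.4) ≈ 0.641.
Too low — raise k to concentrate. Iterating converges to k ≈ 8.91.
Then θ = 27.2/(8.91−1) ≈ 3.44.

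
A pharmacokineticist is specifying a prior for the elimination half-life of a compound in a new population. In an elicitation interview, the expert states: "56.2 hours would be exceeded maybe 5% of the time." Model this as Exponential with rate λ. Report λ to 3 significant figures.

P(T > 56.2) = e^(−λ·56.2) = 0.05, so λ = −ln(0.05)/56.2 = 0.0533.

λ ≈ 0.0533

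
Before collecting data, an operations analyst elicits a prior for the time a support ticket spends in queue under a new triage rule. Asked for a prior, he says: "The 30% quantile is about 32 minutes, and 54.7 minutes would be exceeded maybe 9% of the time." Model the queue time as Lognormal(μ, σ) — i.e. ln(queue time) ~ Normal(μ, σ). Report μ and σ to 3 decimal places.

If T ~ Lognormal(μ,σ) then ln T ~ Normal(μ,σ), so the p-quantile of ln T is μ + z_p·σ.
ln(32) = 3.466 and ln(54.7) = 4.002; z_{0.3} = -0.5244, z_{0.91} = 1.341.
σ = (4.002 − 3.466)/(1.341 − (-0.5244)) = 0.287.
μ = 3.466 − (-0.5244)·0.287 = 3.616.

μ ≈ 3.616, σ ≈ 0.287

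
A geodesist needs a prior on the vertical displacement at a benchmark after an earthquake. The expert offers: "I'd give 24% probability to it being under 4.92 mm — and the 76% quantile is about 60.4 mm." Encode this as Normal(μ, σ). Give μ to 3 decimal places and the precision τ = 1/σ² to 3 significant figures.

μ = 32.660, τ = 0.000648

The p-quantile of Normal(μ,σ) is μ + z_p·σ, with z_{0.24} = -0.7063 and z_{0.76} = 0.7063.
Eliminate σ: μ = (z₂·x₁ − z₁·x₂)/(z₂ − z₁) = (0.7063·4.92 − (-0.7063)·60.4)/1.413 = 32.660.
Then σ = (x₂ − x₁)/(z₂ − z₁) = (60.4 − 4.92)/1.413 = 39.275.
Precision τ = 1/σ² = 1/39.27² = 0.000648.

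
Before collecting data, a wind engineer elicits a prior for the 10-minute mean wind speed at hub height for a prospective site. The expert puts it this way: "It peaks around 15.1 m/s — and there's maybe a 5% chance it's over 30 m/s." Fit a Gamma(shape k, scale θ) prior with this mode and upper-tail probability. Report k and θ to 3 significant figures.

k ≈ 6.88, θ ≈ 2.57

Gamma(k,θ) with k>1 has mode (k−1)θ, so θ = 15.1/(k−1).
Need P(X < 30) = 0.95 with θ tied to k this way. Start at k = 2, θ = 15.1: P(X<30) ≈ 0.590.
Too low — raise k to concentrate. Iterating converges to k ≈ 6.88.
Then θ = 15.1/(6.88−1) ≈ 2.57.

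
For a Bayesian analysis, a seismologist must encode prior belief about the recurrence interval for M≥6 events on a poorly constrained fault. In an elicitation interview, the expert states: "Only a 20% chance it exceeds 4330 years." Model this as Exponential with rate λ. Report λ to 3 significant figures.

P(T > 4330.0) = e^(−λ·4330.0) = 0.2, so λ = −ln(0.2)/4330.0 = 0.000372.

λ ≈ 0.000372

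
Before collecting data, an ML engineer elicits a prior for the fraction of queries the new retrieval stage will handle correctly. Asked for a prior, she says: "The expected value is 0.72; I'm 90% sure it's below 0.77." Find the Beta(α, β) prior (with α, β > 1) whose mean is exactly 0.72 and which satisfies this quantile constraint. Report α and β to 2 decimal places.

With mean 0.72 fixed, write α = 0.72s, β = 0.28s where s = α+β.
Need P(θ < 0.77) = 0.9 under Beta(0.72s, 0.28s). Normal approximation: (q−m)/√(m(1−m)/s) ≈ z_{0.9} = 1.28, so s ≈ 0.72·0.28·(1.28)²/(0.77−0.72)² = 132.4.
At s = 132.4: P(θ<0.77) ≈ 0.904. Adjusting to match 0.9 gives s ≈ 127.97.
So α = 0.72·127.97 ≈ 92.14, β = 0.28·127.97 ≈ 35.83.

α ≈ 92.14, β ≈ 35.83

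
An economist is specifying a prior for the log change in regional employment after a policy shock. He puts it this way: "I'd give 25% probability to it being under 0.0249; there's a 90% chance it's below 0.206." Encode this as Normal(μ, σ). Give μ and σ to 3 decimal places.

The p-quantile of Normal(μ,σ) is μ + z_p·σ, with z_{0.25} = -0.6745 and z_{0.9} = 1.282.
Eliminate σ: μ = (z₂·x₁ − z₁·x₂)/(z₂ − z₁) = (1.282·0.0249 − (-0.6745)·0.206)/1.956 = 0.087.
Then σ = (x₂ − x₁)/(z₂ − z₁) = (0.206 − 0.0249)/1.956 = 0.093.

μ = 0.087, σ = 0.093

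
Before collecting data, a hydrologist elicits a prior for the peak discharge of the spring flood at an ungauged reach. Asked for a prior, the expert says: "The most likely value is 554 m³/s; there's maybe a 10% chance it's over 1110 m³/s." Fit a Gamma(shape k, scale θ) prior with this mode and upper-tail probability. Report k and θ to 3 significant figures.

k ≈ 4.97, θ ≈ 140

Gamma(k,θ) with k>1 has mode (k−1)θ, so θ = 554/(k−1).
Need P(X < 1110) = 0.9 with θ tied to k this way. Start at k = 2, θ = 554: P(X<1110) ≈ 0.595.
Too low — raise k to concentrate. Iterating converges to k ≈ 4.97.
Then θ = 554/(4.97−1) ≈ 140.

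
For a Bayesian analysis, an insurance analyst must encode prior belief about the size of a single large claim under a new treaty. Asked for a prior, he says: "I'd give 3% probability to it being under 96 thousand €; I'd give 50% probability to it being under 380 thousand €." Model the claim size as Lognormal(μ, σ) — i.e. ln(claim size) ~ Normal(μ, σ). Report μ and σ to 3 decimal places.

μ ≈ 5.940, σ ≈ 0.732

If T ~ Lognormal(μ,σ) then ln T ~ Normal(μ,σ), so the p-quantile of ln T is μ + z_p·σ.
ln(96) = 4.564 and ln(380) = 5.94; z_{0.03} = -1.881, z_{0.5} = 0.
σ = (5.94 − 4.564)/(0 − (-1.881)) = 0.732.
μ = 4.564 − (-1.881)·0.732 = 5.940.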